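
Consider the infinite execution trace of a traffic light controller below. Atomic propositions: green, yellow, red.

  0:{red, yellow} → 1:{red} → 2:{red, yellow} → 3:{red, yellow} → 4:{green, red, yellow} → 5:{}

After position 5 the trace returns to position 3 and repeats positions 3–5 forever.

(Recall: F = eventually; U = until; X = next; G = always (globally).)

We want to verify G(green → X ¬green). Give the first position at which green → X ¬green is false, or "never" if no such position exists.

green → X ¬green holds at every position 0..5, and those are all the positions the trace ever visits, so the invariant G(green → X ¬green) is never violated.

never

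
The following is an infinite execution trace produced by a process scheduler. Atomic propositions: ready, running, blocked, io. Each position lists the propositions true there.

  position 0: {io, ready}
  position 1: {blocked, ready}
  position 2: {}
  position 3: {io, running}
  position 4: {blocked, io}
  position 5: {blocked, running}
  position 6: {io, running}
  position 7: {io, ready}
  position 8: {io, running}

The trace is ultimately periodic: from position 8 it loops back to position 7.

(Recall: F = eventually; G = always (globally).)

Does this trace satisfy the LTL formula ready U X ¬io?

Yes

Walking from position 0: X ¬io first holds at position 0, and ready holds at every earlier position along the way, so ready U X ¬io holds.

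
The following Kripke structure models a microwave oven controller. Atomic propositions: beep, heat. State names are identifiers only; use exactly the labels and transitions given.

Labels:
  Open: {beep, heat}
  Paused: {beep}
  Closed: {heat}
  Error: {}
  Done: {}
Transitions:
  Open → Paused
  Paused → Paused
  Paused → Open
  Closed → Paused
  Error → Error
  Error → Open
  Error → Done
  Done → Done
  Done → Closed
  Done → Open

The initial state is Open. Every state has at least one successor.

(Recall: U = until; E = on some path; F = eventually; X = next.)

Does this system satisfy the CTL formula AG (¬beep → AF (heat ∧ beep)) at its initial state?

Yes

States satisfying ¬beep → AF (heat ∧ beep): {Open, Paused}.
States satisfying AG (¬beep → AF (heat ∧ beep)): {Open, Paused}.
Every state reachable from Open satisfies ¬beep → AF (heat ∧ beep).
Open ∈ Sat(AG (¬beep → AF (heat ∧ beep))).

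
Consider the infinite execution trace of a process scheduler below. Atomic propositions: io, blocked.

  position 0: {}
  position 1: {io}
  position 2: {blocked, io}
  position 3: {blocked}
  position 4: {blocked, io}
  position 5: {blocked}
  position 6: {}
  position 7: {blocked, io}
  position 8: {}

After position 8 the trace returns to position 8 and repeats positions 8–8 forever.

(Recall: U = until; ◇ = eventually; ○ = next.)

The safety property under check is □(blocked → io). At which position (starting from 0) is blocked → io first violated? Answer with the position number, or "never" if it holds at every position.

Check blocked → io at each position in order: 0 ✓, 1 ✓, 2 ✓.
At position 3 the labels are {blocked}, so blocked → io is false there. This is the first violation.

3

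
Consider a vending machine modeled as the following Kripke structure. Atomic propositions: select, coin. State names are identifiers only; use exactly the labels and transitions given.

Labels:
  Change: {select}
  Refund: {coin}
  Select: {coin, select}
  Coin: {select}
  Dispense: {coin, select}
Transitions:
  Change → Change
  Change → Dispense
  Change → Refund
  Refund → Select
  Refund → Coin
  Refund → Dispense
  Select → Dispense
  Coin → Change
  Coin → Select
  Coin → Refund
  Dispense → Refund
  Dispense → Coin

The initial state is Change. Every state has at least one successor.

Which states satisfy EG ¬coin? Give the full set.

States satisfying ¬coin: {Change, Coin}.
States satisfying EG ¬coin: {Change, Coin}.

{Change, Coin}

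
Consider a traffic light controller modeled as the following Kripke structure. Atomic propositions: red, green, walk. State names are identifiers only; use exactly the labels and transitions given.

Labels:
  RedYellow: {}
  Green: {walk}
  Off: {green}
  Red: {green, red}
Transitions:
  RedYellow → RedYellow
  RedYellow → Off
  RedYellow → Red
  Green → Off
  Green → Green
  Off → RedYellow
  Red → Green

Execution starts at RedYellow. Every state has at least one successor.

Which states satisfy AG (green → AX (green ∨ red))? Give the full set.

States satisfying green → AX (green ∨ red): {RedYellow, Green}.
States satisfying AG (green → AX (green ∨ red)): ∅.

none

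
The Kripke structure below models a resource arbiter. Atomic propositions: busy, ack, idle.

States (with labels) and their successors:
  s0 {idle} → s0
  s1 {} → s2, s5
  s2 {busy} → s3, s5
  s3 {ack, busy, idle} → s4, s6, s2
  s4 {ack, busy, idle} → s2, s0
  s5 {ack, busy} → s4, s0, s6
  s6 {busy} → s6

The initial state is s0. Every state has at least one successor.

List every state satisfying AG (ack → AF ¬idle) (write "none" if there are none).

States satisfying ack → AF ¬idle: {s0, s1, s2, s5, s6}.
States satisfying AG (ack → AF ¬idle): {s0, s6}.

{s0, s6}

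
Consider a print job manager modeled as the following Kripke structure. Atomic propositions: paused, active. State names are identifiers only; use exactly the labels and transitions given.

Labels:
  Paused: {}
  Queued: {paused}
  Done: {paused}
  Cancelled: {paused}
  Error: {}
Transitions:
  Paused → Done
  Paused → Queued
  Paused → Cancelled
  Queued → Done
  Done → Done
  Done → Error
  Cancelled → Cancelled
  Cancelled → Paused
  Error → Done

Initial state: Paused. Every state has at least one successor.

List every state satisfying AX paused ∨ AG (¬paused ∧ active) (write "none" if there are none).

{Paused, Queued, Error}

States satisfying paused: {Queued, Done, Cancelled}.
States satisfying AX paused: {Paused, Queued, Error}.
States satisfying ¬paused ∧ active: ∅.
States satisfying AG (¬paused ∧ active): ∅.
States satisfying AX paused ∨ AG (¬paused ∧ active): {Paused, Queued, Error}.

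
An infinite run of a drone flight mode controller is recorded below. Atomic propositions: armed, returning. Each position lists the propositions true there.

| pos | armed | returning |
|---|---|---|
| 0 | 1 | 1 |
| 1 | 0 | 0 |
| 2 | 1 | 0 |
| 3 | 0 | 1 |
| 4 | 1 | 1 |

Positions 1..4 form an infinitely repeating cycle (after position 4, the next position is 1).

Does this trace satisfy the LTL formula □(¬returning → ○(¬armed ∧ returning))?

¬returning → ○(¬armed ∧ returning) must hold at every position from 0 onward. It fails at position 1, so □(¬returning → ○(¬armed ∧ returning)) is false.
Positions where ¬returning holds: 1, 2.
Check ○(¬armed ∧ returning) at each: 1→fails, 2→ok.

No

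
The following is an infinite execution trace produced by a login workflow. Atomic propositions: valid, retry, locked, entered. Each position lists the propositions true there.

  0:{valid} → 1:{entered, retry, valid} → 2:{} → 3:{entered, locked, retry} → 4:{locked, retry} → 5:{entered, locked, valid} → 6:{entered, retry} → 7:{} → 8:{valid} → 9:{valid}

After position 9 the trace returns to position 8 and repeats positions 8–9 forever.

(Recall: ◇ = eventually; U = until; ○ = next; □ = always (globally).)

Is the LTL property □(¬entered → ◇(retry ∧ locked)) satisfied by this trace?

Does not hold

¬entered → ◇(retry ∧ locked) must hold at every position from 0 onward. It fails at position 7, so □(¬entered → ◇(retry ∧ locked)) is false.
Positions where ¬entered holds: 0, 2, 4, 7, 8, 9.
Check ◇(retry ∧ locked) at each: 0→ok, 2→ok, 4→ok, 7→fails, 8→fails, 9→fails.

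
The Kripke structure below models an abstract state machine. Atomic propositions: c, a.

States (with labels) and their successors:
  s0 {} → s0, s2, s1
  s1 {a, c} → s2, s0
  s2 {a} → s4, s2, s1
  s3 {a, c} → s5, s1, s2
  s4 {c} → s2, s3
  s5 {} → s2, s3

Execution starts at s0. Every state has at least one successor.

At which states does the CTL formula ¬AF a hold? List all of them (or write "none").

{s0}

States satisfying a: {s1, s2, s3}.
States satisfying AF a: {s1, s2, s3, s4, s5}.
States satisfying ¬AF a: {s0}.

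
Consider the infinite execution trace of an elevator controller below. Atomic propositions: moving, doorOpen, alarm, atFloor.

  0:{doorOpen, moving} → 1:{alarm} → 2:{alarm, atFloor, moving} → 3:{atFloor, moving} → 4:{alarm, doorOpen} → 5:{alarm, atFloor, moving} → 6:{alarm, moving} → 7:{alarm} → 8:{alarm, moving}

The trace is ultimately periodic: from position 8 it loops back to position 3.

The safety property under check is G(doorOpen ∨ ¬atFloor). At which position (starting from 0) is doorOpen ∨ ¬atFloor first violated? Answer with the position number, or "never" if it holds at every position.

Check doorOpen ∨ ¬atFloor at each position in order: 0 ✓, 1 ✓.
At position 2 the labels are {alarm, atFloor, moving}, so doorOpen ∨ ¬atFloor is false there. This is the first violation.

2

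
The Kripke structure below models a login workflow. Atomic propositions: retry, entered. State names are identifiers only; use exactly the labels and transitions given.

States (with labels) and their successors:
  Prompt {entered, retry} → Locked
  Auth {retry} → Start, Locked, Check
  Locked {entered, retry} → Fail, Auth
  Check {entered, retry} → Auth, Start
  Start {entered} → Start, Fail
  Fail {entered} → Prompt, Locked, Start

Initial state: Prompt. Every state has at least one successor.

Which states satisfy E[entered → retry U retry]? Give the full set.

States satisfying entered → retry: {Prompt, Auth, Locked, Check}.
States satisfying retry: {Prompt, Auth, Locked, Check}.
States satisfying E[entered → retry U retry]: {Prompt, Auth, Locked, Check}.

{Prompt, Auth, Locked, Check}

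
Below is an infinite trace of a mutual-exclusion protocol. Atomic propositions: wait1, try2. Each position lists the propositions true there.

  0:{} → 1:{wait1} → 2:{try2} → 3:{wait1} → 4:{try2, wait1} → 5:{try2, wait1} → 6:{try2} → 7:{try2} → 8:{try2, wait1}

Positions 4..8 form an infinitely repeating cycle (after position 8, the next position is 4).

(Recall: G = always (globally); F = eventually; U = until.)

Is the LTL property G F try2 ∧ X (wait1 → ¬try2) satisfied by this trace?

F try2 holds at every position 0..8, and those are all positions ever visited, so G F try2 holds.
The position after 0 is 1; wait1 → ¬try2 is true there.
At position 0: G F try2 is true; X (wait1 → ¬try2) is true; so G F try2 ∧ X (wait1 → ¬try2) is true.

Holds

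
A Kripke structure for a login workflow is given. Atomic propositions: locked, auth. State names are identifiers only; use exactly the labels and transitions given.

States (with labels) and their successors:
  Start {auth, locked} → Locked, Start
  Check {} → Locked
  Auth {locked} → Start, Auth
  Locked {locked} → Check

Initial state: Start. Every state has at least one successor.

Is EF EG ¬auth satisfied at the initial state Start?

Satisfied

States satisfying EG ¬auth: {Check, Auth, Locked}.
States satisfying EF EG ¬auth: {Start, Check, Auth, Locked}.
Some path from Start reaches a state where EG ¬auth holds.
Start ∈ Sat(EF EG ¬auth).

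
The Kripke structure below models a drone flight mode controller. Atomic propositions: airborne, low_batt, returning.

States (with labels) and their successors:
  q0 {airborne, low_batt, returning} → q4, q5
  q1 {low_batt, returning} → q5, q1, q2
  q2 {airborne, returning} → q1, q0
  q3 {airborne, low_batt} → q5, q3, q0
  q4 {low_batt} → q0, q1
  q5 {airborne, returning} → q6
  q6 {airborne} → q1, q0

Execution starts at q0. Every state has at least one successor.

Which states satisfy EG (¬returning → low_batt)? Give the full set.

States satisfying ¬returning → low_batt: {q0, q1, q2, q3, q4, q5}.
States satisfying EG (¬returning → low_batt): {q0, q1, q2, q3, q4}.

{q0, q1, q2, q3, q4}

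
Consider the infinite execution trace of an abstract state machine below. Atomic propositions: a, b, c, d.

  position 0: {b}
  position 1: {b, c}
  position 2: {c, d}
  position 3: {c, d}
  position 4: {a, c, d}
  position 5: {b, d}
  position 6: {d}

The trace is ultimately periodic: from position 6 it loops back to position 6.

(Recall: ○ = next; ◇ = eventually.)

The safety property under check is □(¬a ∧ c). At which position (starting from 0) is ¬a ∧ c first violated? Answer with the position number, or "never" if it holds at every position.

At position 0 the labels are {b}, so ¬a ∧ c is false there. This is the first violation.

0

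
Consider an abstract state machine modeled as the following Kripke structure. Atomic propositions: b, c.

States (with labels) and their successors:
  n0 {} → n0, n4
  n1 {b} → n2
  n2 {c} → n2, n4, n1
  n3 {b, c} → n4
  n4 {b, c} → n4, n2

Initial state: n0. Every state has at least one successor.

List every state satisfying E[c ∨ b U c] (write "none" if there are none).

{n1, n2, n3, n4}

States satisfying c ∨ b: {n1, n2, n3, n4}.
States satisfying c: {n2, n3, n4}.
States satisfying E[c ∨ b U c]: {n1, n2, n3, n4}.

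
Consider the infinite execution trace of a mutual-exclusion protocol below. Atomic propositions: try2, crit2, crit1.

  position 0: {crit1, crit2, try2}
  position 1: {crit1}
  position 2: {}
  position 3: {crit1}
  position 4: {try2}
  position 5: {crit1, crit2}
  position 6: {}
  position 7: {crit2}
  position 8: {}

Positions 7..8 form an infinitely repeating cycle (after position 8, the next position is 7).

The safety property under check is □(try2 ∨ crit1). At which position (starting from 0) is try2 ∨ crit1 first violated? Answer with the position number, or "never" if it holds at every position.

Check try2 ∨ crit1 at each position in order: 0 ✓, 1 ✓.
At position 2 the labels are {}, so try2 ∨ crit1 is false there. This is the first violation.

2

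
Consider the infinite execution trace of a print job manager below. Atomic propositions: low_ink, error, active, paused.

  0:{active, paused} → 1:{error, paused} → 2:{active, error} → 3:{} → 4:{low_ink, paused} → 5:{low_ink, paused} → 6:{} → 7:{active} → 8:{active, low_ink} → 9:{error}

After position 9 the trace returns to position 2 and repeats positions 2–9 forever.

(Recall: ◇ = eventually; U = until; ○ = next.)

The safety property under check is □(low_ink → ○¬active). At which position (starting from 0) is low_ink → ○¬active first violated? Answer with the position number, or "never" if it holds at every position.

low_ink → ○¬active holds at every position 0..9, and those are all the positions the trace ever visits, so the invariant □(low_ink → ○¬active) is never violated.

never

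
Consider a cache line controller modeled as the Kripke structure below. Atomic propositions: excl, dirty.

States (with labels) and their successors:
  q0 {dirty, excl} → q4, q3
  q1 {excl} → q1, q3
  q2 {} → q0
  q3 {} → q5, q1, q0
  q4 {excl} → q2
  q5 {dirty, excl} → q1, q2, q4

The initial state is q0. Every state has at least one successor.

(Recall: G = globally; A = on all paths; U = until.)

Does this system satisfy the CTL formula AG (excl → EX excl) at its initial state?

States satisfying excl → EX excl: {q0, q1, q2, q3, q5}.
States satisfying AG (excl → EX excl): ∅.
q4 is reachable from q0 and violates excl → EX excl, so AG fails at q0.
q0 ∉ Sat(AG (excl → EX excl)).

Violated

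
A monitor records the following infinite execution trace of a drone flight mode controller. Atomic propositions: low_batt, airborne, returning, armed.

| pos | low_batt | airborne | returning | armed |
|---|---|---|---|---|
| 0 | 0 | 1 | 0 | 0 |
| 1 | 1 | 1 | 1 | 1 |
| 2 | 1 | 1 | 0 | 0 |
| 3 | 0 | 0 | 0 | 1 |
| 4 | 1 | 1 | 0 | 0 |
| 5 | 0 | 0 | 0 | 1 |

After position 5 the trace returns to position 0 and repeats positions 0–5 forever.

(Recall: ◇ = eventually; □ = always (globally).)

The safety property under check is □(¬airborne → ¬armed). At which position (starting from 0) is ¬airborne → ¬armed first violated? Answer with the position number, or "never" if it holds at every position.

Check ¬airborne → ¬armed at each position in order: 0 ✓, 1 ✓, 2 ✓.
At position 3 the labels are {armed}, so ¬airborne → ¬armed is false there. This is the first violation.

3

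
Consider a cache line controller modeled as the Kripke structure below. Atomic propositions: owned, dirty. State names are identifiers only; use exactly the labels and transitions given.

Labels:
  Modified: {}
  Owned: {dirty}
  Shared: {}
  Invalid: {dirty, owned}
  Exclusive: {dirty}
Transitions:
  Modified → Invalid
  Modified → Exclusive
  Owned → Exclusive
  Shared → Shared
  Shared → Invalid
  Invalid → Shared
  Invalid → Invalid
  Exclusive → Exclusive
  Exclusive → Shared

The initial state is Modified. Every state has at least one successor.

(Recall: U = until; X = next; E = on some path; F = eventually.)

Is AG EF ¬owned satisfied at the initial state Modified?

Satisfied

States satisfying EF ¬owned: {Modified, Owned, Shared, Invalid, Exclusive}.
States satisfying AG EF ¬owned: {Modified, Owned, Shared, Invalid, Exclusive}.
Every state reachable from Modified satisfies EF ¬owned.
Modified ∈ Sat(AG EF ¬owned).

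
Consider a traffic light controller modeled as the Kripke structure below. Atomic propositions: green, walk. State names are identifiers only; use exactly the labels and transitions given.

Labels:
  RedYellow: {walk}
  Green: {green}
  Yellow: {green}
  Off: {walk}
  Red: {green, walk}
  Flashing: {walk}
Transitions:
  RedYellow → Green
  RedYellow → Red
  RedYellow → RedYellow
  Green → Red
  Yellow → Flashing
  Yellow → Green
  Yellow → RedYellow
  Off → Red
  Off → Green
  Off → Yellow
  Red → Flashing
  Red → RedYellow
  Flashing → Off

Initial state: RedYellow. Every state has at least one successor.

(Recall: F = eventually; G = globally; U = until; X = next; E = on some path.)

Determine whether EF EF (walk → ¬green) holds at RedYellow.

States satisfying EF (walk → ¬green): {RedYellow, Green, Yellow, Off, Red, Flashing}.
States satisfying EF EF (walk → ¬green): {RedYellow, Green, Yellow, Off, Red, Flashing}.
Some path from RedYellow reaches a state where EF (walk → ¬green) holds.
RedYellow ∈ Sat(EF EF (walk → ¬green)).

Yes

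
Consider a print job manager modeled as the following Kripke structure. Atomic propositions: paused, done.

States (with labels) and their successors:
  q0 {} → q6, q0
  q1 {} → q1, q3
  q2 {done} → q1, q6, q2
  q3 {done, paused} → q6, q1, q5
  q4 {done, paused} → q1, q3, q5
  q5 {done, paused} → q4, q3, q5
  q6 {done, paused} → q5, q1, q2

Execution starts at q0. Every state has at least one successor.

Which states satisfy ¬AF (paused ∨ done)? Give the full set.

States satisfying paused ∨ done: {q2, q3, q4, q5, q6}.
States satisfying AF (paused ∨ done): {q2, q3, q4, q5, q6}.
States satisfying ¬AF (paused ∨ done): {q0, q1}.

{q0, q1}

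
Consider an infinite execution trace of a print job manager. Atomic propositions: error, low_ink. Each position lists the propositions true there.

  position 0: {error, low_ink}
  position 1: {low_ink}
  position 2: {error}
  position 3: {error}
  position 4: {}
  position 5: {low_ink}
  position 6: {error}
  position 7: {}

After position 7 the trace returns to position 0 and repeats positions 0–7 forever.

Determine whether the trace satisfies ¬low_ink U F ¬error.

Walking from position 0: F ¬error first holds at position 0, and ¬low_ink holds at every earlier position along the way, so ¬low_ink U F ¬error holds.

Yes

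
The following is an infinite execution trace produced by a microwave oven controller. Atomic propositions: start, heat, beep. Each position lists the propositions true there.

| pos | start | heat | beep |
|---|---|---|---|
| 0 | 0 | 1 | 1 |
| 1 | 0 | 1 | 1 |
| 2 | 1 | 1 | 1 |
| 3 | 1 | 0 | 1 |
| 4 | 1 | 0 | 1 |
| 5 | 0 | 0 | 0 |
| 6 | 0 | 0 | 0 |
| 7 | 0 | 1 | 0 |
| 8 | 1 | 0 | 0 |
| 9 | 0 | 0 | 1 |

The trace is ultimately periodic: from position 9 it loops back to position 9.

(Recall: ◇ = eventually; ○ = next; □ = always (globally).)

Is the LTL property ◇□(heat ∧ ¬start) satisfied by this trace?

Violated

□(heat ∧ ¬start) is false at every position 0..9, so it never becomes true and ◇□(heat ∧ ¬start) fails.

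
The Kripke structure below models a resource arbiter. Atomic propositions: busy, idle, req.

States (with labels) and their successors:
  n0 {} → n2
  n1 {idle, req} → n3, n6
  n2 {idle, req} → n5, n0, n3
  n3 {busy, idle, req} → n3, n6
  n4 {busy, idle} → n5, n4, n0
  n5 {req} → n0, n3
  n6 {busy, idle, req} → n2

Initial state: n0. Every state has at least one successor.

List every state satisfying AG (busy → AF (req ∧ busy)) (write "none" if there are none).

{n0, n1, n2, n3, n5, n6}

States satisfying busy → AF (req ∧ busy): {n0, n1, n2, n3, n5, n6}.
States satisfying AG (busy → AF (req ∧ busy)): {n0, n1, n2, n3, n5, n6}.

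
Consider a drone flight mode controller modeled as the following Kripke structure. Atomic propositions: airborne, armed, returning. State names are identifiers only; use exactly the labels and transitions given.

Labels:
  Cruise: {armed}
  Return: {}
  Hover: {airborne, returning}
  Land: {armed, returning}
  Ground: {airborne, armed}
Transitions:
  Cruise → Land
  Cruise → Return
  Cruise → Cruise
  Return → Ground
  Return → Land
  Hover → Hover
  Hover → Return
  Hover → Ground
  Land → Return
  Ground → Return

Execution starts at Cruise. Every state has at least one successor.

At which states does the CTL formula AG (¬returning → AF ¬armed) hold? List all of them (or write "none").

{Return, Hover, Land, Ground}

States satisfying ¬returning → AF ¬armed: {Return, Hover, Land, Ground}.
States satisfying AG (¬returning → AF ¬armed): {Return, Hover, Land, Ground}.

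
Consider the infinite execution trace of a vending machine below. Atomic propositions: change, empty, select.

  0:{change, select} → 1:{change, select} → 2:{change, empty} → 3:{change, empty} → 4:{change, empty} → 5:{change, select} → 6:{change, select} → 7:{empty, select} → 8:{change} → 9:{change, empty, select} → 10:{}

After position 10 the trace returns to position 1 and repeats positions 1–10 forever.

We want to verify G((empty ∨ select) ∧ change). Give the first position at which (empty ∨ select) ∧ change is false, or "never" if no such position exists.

7

Check (empty ∨ select) ∧ change at each position in order: 0 ✓, 1 ✓, 2 ✓, 3 ✓, 4 ✓, 5 ✓, 6 ✓.
At position 7 the labels are {empty, select}, so (empty ∨ select) ∧ change is false there. This is the first violation.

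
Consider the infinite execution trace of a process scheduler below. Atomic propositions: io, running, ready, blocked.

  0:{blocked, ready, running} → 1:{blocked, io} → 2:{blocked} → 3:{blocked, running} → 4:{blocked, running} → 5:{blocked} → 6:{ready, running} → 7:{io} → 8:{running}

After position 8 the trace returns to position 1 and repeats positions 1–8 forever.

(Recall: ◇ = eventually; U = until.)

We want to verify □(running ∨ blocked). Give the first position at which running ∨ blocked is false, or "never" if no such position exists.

Check running ∨ blocked at each position in order: 0 ✓, 1 ✓, 2 ✓, 3 ✓, 4 ✓, 5 ✓, 6 ✓.
At position 7 the labels are {io}, so running ∨ blocked is false there. This is the first violation.

7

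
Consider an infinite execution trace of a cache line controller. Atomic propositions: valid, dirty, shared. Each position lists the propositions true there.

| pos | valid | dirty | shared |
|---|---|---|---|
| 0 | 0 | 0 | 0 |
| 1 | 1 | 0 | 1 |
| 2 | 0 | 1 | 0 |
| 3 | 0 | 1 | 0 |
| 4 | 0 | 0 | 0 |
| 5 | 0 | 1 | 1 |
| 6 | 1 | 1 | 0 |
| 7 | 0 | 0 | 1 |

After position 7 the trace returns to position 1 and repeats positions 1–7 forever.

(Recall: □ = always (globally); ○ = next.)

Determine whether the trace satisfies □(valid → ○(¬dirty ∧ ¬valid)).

Does not hold

valid → ○(¬dirty ∧ ¬valid) must hold at every position from 0 onward. It fails at position 1, so □(valid → ○(¬dirty ∧ ¬valid)) is false.
Positions where valid holds: 1, 6.
Check ○(¬dirty ∧ ¬valid) at each: 1→fails, 6→ok.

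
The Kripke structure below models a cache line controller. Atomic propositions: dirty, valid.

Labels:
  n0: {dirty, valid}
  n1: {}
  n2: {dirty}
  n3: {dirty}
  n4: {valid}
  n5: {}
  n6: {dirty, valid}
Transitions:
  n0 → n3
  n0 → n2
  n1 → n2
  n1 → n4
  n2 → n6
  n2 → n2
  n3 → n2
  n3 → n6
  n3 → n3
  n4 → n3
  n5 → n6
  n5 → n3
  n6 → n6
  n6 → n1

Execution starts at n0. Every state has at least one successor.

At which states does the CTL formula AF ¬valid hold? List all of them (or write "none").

{n0, n1, n2, n3, n4, n5}

States satisfying ¬valid: {n1, n2, n3, n5}.
States satisfying AF ¬valid: {n0, n1, n2, n3, n4, n5}.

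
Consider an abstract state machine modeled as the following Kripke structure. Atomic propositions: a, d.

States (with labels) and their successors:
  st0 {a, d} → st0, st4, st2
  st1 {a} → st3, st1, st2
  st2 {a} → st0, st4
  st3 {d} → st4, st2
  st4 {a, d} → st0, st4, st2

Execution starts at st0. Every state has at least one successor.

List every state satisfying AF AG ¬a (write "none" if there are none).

none

States satisfying AG ¬a: ∅.
States satisfying AF AG ¬a: ∅.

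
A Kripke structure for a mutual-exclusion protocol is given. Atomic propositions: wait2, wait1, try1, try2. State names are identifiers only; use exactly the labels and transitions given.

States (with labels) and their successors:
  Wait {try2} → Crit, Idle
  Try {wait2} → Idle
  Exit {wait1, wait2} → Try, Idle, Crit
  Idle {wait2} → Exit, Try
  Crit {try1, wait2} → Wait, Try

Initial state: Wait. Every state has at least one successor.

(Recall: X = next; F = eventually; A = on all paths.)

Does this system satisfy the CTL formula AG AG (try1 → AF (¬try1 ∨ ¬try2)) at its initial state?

States satisfying AG (try1 → AF (¬try1 ∨ ¬try2)): {Wait, Try, Exit, Idle, Crit}.
States satisfying AG AG (try1 → AF (¬try1 ∨ ¬try2)): {Wait, Try, Exit, Idle, Crit}.
Every state reachable from Wait satisfies AG (try1 → AF (¬try1 ∨ ¬try2)).
Wait ∈ Sat(AG AG (try1 → AF (¬try1 ∨ ¬try2))).

Yes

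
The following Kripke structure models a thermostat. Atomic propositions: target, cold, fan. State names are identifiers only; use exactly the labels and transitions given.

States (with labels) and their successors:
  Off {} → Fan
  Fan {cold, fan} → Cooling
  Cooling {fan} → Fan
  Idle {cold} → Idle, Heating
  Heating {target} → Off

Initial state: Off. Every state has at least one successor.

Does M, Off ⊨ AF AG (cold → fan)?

Yes

States satisfying AG (cold → fan): {Off, Fan, Cooling, Heating}.
States satisfying AF AG (cold → fan): {Off, Fan, Cooling, Heating}.
Off ∈ Sat(AF AG (cold → fan)).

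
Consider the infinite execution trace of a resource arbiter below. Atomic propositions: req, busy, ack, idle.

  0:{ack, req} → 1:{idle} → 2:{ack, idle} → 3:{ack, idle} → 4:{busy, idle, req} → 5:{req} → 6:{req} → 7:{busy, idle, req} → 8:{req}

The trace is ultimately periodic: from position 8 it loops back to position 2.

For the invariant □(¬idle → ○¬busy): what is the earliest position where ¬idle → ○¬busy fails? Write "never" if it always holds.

Check ¬idle → ○¬busy at each position in order: 0 ✓, 1 ✓, 2 ✓, 3 ✓, 4 ✓, 5 ✓.
At position 6 the labels are {req} and the next position 7 has {busy, idle, req}, so ¬idle → ○¬busy is false there. This is the first violation.

6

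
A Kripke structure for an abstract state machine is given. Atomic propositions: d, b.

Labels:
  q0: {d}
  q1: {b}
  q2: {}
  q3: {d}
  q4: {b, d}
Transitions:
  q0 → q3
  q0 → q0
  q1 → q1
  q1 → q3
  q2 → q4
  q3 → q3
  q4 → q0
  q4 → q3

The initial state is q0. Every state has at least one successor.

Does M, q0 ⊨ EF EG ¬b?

Holds

States satisfying EG ¬b: {q0, q3}.
States satisfying EF EG ¬b: {q0, q1, q2, q3, q4}.
Some path from q0 reaches a state where EG ¬b holds.
q0 ∈ Sat(EF EG ¬b).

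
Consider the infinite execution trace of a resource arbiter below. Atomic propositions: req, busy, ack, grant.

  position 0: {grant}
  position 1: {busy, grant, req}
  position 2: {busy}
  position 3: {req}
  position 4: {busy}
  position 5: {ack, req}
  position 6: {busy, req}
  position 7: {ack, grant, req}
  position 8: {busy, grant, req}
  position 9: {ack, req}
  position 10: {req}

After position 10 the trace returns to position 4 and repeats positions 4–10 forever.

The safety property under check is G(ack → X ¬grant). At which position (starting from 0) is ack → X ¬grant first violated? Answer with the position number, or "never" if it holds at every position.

Check ack → X ¬grant at each position in order: 0 ✓, 1 ✓, 2 ✓, 3 ✓, 4 ✓, 5 ✓, 6 ✓.
At position 7 the labels are {ack, grant, req} and the next position 8 has {busy, grant, req}, so ack → X ¬grant is false there. This is the first violation.

7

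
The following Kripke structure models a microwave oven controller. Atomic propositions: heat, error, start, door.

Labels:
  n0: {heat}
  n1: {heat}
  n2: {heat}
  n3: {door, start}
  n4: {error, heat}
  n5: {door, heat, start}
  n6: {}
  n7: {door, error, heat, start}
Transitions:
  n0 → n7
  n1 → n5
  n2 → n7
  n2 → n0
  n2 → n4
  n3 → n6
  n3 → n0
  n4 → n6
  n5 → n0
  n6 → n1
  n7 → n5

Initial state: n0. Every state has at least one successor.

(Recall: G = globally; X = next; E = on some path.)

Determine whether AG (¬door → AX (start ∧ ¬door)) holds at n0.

States satisfying ¬door → AX (start ∧ ¬door): {n3, n5, n7}.
States satisfying AG (¬door → AX (start ∧ ¬door)): ∅.
n0 is reachable from n0 and violates ¬door → AX (start ∧ ¬door), so AG fails at n0.
n0 ∉ Sat(AG (¬door → AX (start ∧ ¬door))).

Violated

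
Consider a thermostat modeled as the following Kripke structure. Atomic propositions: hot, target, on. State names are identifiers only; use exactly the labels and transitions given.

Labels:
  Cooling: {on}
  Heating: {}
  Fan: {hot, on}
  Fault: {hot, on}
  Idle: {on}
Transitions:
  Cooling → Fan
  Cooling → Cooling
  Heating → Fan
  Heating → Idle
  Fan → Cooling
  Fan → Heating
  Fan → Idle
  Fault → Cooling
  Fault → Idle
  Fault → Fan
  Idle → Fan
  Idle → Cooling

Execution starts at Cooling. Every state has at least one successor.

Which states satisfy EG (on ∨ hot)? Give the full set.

States satisfying on ∨ hot: {Cooling, Fan, Fault, Idle}.
States satisfying EG (on ∨ hot): {Cooling, Fan, Fault, Idle}.

{Cooling, Fan, Fault, Idle}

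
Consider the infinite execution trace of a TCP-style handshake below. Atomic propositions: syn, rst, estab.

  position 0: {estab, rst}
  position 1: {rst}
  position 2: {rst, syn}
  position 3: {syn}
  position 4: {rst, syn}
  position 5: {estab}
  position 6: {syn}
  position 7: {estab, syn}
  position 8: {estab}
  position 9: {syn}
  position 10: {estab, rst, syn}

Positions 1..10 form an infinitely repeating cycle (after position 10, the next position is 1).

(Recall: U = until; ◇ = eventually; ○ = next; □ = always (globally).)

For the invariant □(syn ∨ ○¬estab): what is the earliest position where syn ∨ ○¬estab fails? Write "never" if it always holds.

syn ∨ ○¬estab holds at every position 0..10, and those are all the positions the trace ever visits, so the invariant □(syn ∨ ○¬estab) is never violated.

never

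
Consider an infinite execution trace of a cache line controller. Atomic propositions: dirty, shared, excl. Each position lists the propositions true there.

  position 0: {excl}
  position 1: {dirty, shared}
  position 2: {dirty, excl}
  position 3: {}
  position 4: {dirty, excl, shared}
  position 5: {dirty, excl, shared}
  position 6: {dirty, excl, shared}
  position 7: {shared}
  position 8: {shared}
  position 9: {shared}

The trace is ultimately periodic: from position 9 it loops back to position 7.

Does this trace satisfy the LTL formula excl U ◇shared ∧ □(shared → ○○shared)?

Walking from position 0: ◇shared first holds at position 0, and excl holds at every earlier position along the way, so excl U ◇shared holds.
shared → ○○shared must hold at every position from 0 onward. It fails at position 1, so □(shared → ○○shared) is false.
Positions where shared holds: 1, 4, 5, 6, 7, 8, 9.
Check ○○shared at each: 1→fails, 4→ok, 5→ok, 6→ok, 7→ok, 8→ok, 9→ok.
At position 0: excl U ◇shared is true; □(shared → ○○shared) is false; so excl U ◇shared ∧ □(shared → ○○shared) is false.

Does not hold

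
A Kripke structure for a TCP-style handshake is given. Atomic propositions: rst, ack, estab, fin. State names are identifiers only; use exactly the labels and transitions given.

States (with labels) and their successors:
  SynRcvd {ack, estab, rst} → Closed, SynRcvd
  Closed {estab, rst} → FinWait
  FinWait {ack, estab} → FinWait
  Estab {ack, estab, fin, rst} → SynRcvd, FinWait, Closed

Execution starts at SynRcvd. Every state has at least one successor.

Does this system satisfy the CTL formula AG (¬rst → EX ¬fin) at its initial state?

States satisfying ¬rst → EX ¬fin: {SynRcvd, Closed, FinWait, Estab}.
States satisfying AG (¬rst → EX ¬fin): {SynRcvd, Closed, FinWait, Estab}.
Every state reachable from SynRcvd satisfies ¬rst → EX ¬fin.
SynRcvd ∈ Sat(AG (¬rst → EX ¬fin)).

Holds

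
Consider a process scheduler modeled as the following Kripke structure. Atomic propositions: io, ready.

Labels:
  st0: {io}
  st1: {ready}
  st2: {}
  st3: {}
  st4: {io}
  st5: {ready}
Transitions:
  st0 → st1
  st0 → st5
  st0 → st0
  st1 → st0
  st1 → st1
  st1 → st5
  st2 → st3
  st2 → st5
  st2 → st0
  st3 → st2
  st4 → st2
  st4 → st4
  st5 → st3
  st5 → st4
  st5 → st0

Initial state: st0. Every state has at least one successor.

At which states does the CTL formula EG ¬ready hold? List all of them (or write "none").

States satisfying ¬ready: {st0, st2, st3, st4}.
States satisfying EG ¬ready: {st0, st2, st3, st4}.

{st0, st2, st3, st4}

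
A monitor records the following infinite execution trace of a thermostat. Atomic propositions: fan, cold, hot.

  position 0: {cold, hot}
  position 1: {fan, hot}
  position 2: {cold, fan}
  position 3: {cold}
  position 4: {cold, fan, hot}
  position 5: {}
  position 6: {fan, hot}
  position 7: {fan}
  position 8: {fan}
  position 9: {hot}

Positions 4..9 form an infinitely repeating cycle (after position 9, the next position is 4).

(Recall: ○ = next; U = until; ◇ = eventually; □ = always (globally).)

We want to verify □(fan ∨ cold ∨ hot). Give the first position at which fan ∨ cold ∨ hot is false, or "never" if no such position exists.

5

Check fan ∨ cold ∨ hot at each position in order: 0 ✓, 1 ✓, 2 ✓, 3 ✓, 4 ✓.
At position 5 the labels are {}, so fan ∨ cold ∨ hot is false there. This is the first violation.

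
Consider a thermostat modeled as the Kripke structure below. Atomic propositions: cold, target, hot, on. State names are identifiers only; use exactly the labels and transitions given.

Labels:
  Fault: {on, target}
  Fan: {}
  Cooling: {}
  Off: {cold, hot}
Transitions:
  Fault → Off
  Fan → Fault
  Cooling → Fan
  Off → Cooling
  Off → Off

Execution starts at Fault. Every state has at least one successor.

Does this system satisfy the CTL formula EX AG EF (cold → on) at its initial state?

Yes

States satisfying AG EF (cold → on): {Fault, Fan, Cooling, Off}.
States satisfying EX AG EF (cold → on): {Fault, Fan, Cooling, Off}.
Fault ∈ Sat(EX AG EF (cold → on)).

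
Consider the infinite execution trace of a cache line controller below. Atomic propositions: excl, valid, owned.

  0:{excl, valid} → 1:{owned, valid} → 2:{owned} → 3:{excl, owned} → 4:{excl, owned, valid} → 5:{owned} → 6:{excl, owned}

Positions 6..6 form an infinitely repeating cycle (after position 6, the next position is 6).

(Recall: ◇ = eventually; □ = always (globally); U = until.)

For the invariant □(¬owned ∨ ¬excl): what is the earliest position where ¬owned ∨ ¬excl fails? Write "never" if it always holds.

3

Check ¬owned ∨ ¬excl at each position in order: 0 ✓, 1 ✓, 2 ✓.
At position 3 the labels are {excl, owned}, so ¬owned ∨ ¬excl is false there. This is the first violation.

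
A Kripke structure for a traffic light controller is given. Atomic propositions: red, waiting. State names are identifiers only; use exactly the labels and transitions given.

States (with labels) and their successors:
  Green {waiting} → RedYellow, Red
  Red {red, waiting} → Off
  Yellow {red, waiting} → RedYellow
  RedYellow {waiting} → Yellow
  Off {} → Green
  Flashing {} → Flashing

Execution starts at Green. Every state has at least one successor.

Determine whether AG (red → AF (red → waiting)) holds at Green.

Holds

States satisfying red → AF (red → waiting): {Green, Red, Yellow, RedYellow, Off, Flashing}.
States satisfying AG (red → AF (red → waiting)): {Green, Red, Yellow, RedYellow, Off, Flashing}.
Every state reachable from Green satisfies red → AF (red → waiting).
Green ∈ Sat(AG (red → AF (red → waiting))).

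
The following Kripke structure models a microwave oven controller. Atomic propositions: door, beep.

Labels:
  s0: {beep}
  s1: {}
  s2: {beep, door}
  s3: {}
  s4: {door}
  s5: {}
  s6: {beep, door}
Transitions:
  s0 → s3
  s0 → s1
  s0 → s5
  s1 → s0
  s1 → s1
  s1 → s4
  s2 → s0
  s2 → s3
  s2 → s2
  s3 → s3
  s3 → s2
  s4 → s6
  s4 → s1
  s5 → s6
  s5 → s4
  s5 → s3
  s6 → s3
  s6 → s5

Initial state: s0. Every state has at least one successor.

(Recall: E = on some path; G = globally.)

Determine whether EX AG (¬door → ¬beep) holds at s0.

States satisfying AG (¬door → ¬beep): ∅.
States satisfying EX AG (¬door → ¬beep): ∅.
No suitable path/successor from s0 witnesses the formula.
s0 ∉ Sat(EX AG (¬door → ¬beep)).

Violated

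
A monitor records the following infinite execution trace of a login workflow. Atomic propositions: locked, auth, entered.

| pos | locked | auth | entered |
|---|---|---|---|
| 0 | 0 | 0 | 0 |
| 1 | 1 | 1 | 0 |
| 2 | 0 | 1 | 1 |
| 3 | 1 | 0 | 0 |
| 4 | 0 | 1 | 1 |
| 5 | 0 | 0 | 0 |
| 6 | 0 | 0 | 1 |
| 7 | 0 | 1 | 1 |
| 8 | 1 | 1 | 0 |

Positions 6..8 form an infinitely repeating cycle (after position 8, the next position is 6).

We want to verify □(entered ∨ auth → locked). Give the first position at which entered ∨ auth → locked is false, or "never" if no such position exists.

Check entered ∨ auth → locked at each position in order: 0 ✓, 1 ✓.
At position 2 the labels are {auth, entered}, so entered ∨ auth → locked is false there. This is the first violation.

2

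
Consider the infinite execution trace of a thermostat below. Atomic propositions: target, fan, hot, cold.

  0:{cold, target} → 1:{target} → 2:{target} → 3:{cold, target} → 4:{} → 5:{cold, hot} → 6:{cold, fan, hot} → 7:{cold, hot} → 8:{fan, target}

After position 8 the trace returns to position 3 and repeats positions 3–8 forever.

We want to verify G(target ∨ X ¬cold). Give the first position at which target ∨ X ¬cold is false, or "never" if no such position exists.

4

Check target ∨ X ¬cold at each position in order: 0 ✓, 1 ✓, 2 ✓, 3 ✓.
At position 4 the labels are {} and the next position 5 has {cold, hot}, so target ∨ X ¬cold is false there. This is the first violation.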